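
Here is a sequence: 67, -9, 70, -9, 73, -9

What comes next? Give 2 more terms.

Split by position mod 2 into 2 tracks.
Track A: 67, 70, 73 (arithmetic with common difference +3).
Track B: -9, -9, -9 (always -9).
The 7th slot belongs to track A; its 4th term is 76.
The 8th slot belongs to track B; its 4th term is -9.

76, -9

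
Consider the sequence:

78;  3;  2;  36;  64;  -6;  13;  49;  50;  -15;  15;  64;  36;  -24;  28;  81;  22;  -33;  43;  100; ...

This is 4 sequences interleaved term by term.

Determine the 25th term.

-6

Split by position mod 4: positions 1, 5, 9, … form one track, and each other residue class forms its own.
Track A: 78, 64, 50, 36, 22. Linear: a_n = 92 − 14·n.
Track B: 3, -6, -15, -24, -33. Linear: a_n = 12 − 9·n.
Track C: 2, 13, 15, 28, 43. Each term equals the sum of the previous two.
Track D: 36, 49, 64, 81, 100. Perfect squares starting at 6².
Position 25 falls in track A as its term 7, giving -6.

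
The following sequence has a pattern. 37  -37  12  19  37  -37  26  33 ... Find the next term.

37

Positions follow the repeating pattern AABB; grouping by letter gives 2 tracks.
Stream A = 37, -37, 37, -37: alternating ±37.
Stream B = 12, 19, 26, 33: arithmetic, step +7.
Term 9 comes from stream A (its 5th entry): 37.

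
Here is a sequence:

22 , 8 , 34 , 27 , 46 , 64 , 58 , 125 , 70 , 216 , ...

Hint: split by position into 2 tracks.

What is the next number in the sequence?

82

Odd-indexed and even-indexed terms follow separate rules.
Stream A: 22, 34, 46, 58, 70 — linear: a_n = 10 + 12·n.
Stream B: 8, 27, 64, 125, 216 — the cubes 2³, 3³, 4³, ….
Position 11 → stream A, term 6 = 82.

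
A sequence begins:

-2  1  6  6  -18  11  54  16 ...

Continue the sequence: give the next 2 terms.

-162, 21

The terms cycle through 2 interleaved subsequences.
Stream A = -2, 6, -18, 54: geometric with ratio -3.
Stream B = 1, 6, 11, 16: arithmetic, step +5.
The 9th slot belongs to stream A; its 5th term is -162.
The 10th slot belongs to stream B; its 5th term is 21.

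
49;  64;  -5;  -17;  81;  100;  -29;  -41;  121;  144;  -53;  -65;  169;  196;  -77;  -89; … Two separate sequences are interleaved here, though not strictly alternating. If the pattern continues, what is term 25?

361

The slot pattern repeats as AABB (period 4), so there are 2 interleaved tracks.
Stream A: 49, 64, 81, 100, 121, 144, 169, 196 — perfect squares starting at 7².
Stream B: -5, -17, -29, -41, -53, -65, -77, -89 — linear: a_n = 7 − 12·n.
The 25th slot belongs to stream A; its 13th term is 361.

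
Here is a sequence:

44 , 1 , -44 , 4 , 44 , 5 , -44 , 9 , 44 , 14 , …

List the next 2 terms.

Odd-indexed and even-indexed terms follow separate rules.
Track A is 44, -44, 44, -44, 44, which is oscillating between 44 and -44.
Track B is 1, 4, 5, 9, 14, which is each term equals the sum of the previous two.
The 11th slot belongs to track A; its 6th term is -44.
Position 12 → track B, term 6 = 23.

-44, 23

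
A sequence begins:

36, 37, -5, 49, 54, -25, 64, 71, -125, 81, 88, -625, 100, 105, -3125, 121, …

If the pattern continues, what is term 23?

Split by position mod 3: positions 1, 4, 7, … form one track, and each other residue class forms its own.
Track A: 36, 49, 64, 81, 100, 121 (consecutive squares n² from n = 6).
Track B: 37, 54, 71, 88, 105 (arithmetic, step +17).
Track C: -5, -25, -125, -625, -3125 (a geometric progression (common ratio 5)).
Term 23 comes from track B (its 8th entry): 156.

156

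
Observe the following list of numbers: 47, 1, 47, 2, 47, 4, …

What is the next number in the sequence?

47

Odd-indexed and even-indexed terms follow separate rules.
Track A: 47, 47, 47 (always 47).
Track B: 1, 2, 4 (powers of 2).
Position 7 → track A, term 4 = 47.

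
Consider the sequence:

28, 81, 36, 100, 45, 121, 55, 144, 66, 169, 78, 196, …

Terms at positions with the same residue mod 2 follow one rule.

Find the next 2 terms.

91, 225

Taking every 2nd term gives 2 separate tracks.
Track A = 28, 36, 45, 55, 66, 78: triangular numbers n(n+1)/2 for n = 7, 8, ….
Track B = 81, 100, 121, 144, 169, 196: consecutive squares n² from n = 9.
The 13th slot belongs to track A; its 7th term is 91.
Position 14 → track B, term 7 = 225.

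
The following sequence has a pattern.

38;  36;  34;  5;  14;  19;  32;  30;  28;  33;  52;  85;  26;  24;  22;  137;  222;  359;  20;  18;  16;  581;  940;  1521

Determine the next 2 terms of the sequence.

Reading positions in blocks of 6 reveals the pattern AAABBB — 2 tracks woven together.
Subsequence A = 38, 36, 34, 32, 30, 28, 26, 24, 22, 20, 18, 16: arithmetic, step −2.
Subsequence B = 5, 14, 19, 33, 52, 85, 137, 222, 359, 581, 940, 1521: a Fibonacci-like recurrence a_n = a_{n-1} + a_{n-2}.
Position 25 falls in subsequence A as its term 13, giving 14.
Position 26 → subsequence A, term 14 = 12.

14, 12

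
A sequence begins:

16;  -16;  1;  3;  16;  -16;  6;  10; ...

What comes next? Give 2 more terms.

16, -16

Reading positions in blocks of 4 reveals the pattern AABB — 2 tracks woven together.
Stream A: 16, -16, 16, -16 — oscillating between 16 and -16.
Stream B: 1, 3, 6, 10 — triangular numbers n(n+1)/2 for n = 1, 2, ….
Position 9 → stream A, term 5 = 16.
Position 10 falls in stream A as its term 6, giving -16.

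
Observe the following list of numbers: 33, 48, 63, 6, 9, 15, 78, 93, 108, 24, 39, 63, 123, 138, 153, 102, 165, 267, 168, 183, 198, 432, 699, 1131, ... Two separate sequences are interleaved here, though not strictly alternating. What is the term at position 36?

20295

Reading positions in blocks of 6 reveals the pattern AAABBB — 2 tracks woven together.
Track A = 33, 48, 63, 78, 93, 108, 123, 138, 153, 168, 183, 198: adding 15 each time.
Track B = 6, 9, 15, 24, 39, 63, 102, 165, 267, 432, 699, 1131: each term equals the sum of the previous two.
Position 36 → track B, term 18 = 20295.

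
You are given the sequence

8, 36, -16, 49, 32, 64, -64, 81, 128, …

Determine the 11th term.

-256

The terms cycle through 2 interleaved subsequences.
Stream A: 8, -16, 32, -64, 128 — geometric with ratio -2.
Stream B: 36, 49, 64, 81 — perfect squares starting at 6².
Term 11 comes from stream A (its 6th entry): -256.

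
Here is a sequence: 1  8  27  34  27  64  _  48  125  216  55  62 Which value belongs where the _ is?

41

Reading positions in blocks of 4 reveals the pattern AABB — 2 tracks woven together.
Track A is 1, 8, 27, 64, 125, 216, which is perfect cubes starting at 1³.
Track B is 27, 34, ?, 48, 55, 62, which is linear: a_n = 20 + 7·n.
Track B's pattern makes the blank 41.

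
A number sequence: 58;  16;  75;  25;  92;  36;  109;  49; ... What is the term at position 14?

Odd-indexed and even-indexed terms follow separate rules.
Track A: 58, 75, 92, 109. Adding 17 each time.
Track B: 16, 25, 36, 49. Consecutive squares n² from n = 4.
Term 14 comes from track B (its 7th entry): 100.

100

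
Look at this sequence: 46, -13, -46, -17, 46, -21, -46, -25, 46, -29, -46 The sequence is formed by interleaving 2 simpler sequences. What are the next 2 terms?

Positions 1, 3, 5, … form one subsequence and positions 2, 4, 6, … form another.
Track A: 46, -46, 46, -46, 46, -46 — the oscillation 46·(−1)^(n+1).
Track B: -13, -17, -21, -25, -29 — linear: a_n = -9 − 4·n.
Term 12 comes from track B (its 6th entry): -33.
The 13th slot belongs to track A; its 7th term is 46.

-33, 46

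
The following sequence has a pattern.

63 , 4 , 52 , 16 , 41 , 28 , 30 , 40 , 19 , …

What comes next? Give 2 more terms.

Taking every 2nd term gives 2 separate tracks.
Subsequence A: 63, 52, 41, 30, 19 — subtracting 11 each time.
Subsequence B: 4, 16, 28, 40 — adding 12 each time.
Term 10 comes from subsequence B (its 5th entry): 52.
Position 11 falls in subsequence A as its term 6, giving 8.

52, 8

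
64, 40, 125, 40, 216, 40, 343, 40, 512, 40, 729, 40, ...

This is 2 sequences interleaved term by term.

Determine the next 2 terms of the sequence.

Split by position mod 2 into 2 tracks.
Stream A is 64, 125, 216, 343, 512, 729, which is consecutive cubes n³ from n = 4.
Stream B is 40, 40, 40, 40, 40, 40, which is constant 40.
The 13th slot belongs to stream A; its 7th term is 1000.
Position 14 → stream B, term 7 = 40.

1000, 40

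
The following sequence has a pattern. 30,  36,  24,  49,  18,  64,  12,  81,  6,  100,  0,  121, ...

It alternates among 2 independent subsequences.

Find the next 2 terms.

-6, 144

Taking every 2nd term gives 2 separate tracks.
Track A is 30, 24, 18, 12, 6, 0, which is linear: a_n = 36 − 6·n.
Track B is 36, 49, 64, 81, 100, 121, which is the squares 6², 7², 8², ….
The 13th slot belongs to track A; its 7th term is -6.
Term 14 comes from track B (its 7th entry): 144.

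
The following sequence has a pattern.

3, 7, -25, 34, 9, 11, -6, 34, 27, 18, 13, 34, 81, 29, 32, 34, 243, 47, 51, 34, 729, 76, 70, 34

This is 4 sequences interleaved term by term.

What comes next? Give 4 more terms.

Taking every 4th term gives 4 separate tracks.
Track A: 3, 9, 27, 81, 243, 729 (successive powers of 3).
Track B: 7, 11, 18, 29, 47, 76 (each term equals the sum of the previous two).
Track C: -25, -6, 13, 32, 51, 70 (linear: a_n = -44 + 19·n).
Track D: 34, 34, 34, 34, 34, 34 (constant 34).
Position 25 falls in track A as its term 7, giving 2187.
Position 26 → track B, term 7 = 123.
Term 27 comes from track C (its 7th entry): 89.
Term 28 comes from track D (its 7th entry): 34.

2187, 123, 89, 34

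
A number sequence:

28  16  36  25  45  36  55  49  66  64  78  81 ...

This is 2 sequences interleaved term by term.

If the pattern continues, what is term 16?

The terms cycle through 2 interleaved subsequences.
Stream A: 28, 36, 45, 55, 66, 78 (triangular numbers n(n+1)/2 for n = 7, 8, …).
Stream B: 16, 25, 36, 49, 64, 81 (consecutive squares n² from n = 4).
Position 16 → stream B, term 8 = 121.

121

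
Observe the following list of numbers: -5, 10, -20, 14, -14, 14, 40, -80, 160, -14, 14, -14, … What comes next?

-320

The slot pattern repeats as AAABBB (period 6), so there are 2 interleaved tracks.
Track A = -5, 10, -20, 40, -80, 160: geometric with ratio -2.
Track B = 14, -14, 14, -14, 14, -14: alternating ±14.
The 13th slot belongs to track A; its 7th term is -320.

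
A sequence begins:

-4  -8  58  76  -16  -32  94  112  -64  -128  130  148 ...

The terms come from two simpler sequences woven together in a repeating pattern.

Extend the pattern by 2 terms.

-256, -512

The slot pattern repeats as AABB (period 4), so there are 2 interleaved tracks.
Track A = -4, -8, -16, -32, -64, -128: geometric, ×2 each step.
Track B = 58, 76, 94, 112, 130, 148: arithmetic with common difference +18.
The 13th slot belongs to track A; its 7th term is -256.
Position 14 falls in track A as its term 8, giving -512.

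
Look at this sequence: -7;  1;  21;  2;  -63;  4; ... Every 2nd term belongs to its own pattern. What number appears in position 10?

Split by position mod 2 into 2 tracks.
Stream A = -7, 21, -63: geometric, ×-3 each step.
Stream B = 1, 2, 4: successive powers of 2.
Term 10 comes from stream B (its 5th entry): 16.

16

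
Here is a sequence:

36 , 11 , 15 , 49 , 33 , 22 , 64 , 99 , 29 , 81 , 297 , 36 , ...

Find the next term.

Split by position mod 3 into 3 tracks.
Track A is 36, 49, 64, 81, which is consecutive squares n² from n = 6.
Track B is 11, 33, 99, 297, which is geometric with ratio 3.
Track C is 15, 22, 29, 36, which is linear: a_n = 8 + 7·n.
The 13th slot belongs to track A; its 5th term is 100.

100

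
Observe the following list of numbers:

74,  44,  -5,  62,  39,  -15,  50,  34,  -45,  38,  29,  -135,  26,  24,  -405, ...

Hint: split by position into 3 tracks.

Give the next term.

Split by position mod 3 into 3 tracks.
Stream A is 74, 62, 50, 38, 26, which is arithmetic, step −12.
Stream B is 44, 39, 34, 29, 24, which is arithmetic with common difference −5.
Stream C is -5, -15, -45, -135, -405, which is multiplying by 3 each time.
Term 16 comes from stream A (its 6th entry): 14.

14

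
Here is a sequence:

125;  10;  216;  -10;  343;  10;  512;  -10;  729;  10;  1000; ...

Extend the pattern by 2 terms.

-10, 1331

Split by position mod 2 into 2 tracks.
Subsequence A: 125, 216, 343, 512, 729, 1000 (the cubes 5³, 6³, 7³, …).
Subsequence B: 10, -10, 10, -10, 10 (alternating ±10).
Position 12 falls in subsequence B as its term 6, giving -10.
Position 13 → subsequence A, term 7 = 1331.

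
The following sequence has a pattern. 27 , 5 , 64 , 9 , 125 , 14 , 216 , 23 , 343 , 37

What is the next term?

512

Taking every 2nd term gives 2 separate tracks.
Stream A: 27, 64, 125, 216, 343. Consecutive cubes n³ from n = 3.
Stream B: 5, 9, 14, 23, 37. Fibonacci-style (each term is the sum of the two before it).
The 11th slot belongs to stream A; its 6th term is 512.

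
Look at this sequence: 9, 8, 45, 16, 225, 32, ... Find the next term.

Odd-indexed and even-indexed terms follow separate rules.
Track A: 9, 45, 225 (geometric, ×5 each step).
Track B: 8, 16, 32 (powers of 2).
Position 7 → track A, term 4 = 1125.

1125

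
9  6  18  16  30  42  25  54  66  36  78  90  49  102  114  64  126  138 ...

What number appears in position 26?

Reading positions in blocks of 3 reveals the pattern ABB — 2 tracks woven together.
Track A: 9, 16, 25, 36, 49, 64 (the squares 3², 4², 5², …).
Track B: 6, 18, 30, 42, 54, 66, 78, 90, 102, 114, 126, 138 (linear: a_n = -6 + 12·n).
Position 26 falls in track B as its term 17, giving 198.

198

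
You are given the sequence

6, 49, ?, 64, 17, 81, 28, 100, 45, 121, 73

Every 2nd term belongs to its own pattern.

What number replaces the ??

Positions 1, 3, 5, … form one subsequence and positions 2, 4, 6, … form another.
Subsequence A: 6, ?, 17, 28, 45, 73 (Fibonacci-style (each term is the sum of the two before it)).
Subsequence B: 49, 64, 81, 100, 121 (consecutive squares n² from n = 7).
Subsequence A's pattern makes the blank 11.

11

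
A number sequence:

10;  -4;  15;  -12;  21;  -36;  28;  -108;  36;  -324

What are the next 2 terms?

Split by position mod 2 into 2 tracks.
Track A is 10, 15, 21, 28, 36, which is the triangular numbers T_4, T_5, ….
Track B is -4, -12, -36, -108, -324, which is geometric, ×3 each step.
Position 11 → track A, term 6 = 45.
Position 12 falls in track B as its term 6, giving -972.

45, -972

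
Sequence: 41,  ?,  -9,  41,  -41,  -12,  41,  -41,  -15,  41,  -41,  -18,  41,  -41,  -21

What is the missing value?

-41

Positions follow the repeating pattern AAB; grouping by letter gives 2 tracks.
Stream A = 41, ?, 41, -41, 41, -41, 41, -41, 41, -41: the oscillation 41·(−1)^(n+1).
Stream B = -9, -12, -15, -18, -21: subtracting 3 each time.
So the missing entry in stream A is -41.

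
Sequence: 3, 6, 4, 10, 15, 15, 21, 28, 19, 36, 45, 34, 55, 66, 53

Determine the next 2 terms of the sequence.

Positions follow the repeating pattern AAB; grouping by letter gives 2 tracks.
Subsequence A: 3, 6, 10, 15, 21, 28, 36, 45, 55, 66 — triangular numbers starting at T_2.
Subsequence B: 4, 15, 19, 34, 53 — Fibonacci-style (each term is the sum of the two before it).
Position 16 → subsequence A, term 11 = 78.
Position 17 falls in subsequence A as its term 12, giving 91.

78, 91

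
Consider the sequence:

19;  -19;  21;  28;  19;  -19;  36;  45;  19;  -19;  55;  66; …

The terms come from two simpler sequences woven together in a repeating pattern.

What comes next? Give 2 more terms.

19, -19

The slot pattern repeats as AABB (period 4), so there are 2 interleaved tracks.
Stream A = 19, -19, 19, -19, 19, -19: the oscillation 19·(−1)^(n+1).
Stream B = 21, 28, 36, 45, 55, 66: triangular numbers n(n+1)/2 for n = 6, 7, ….
Position 13 falls in stream A as its term 7, giving 19.
The 14th slot belongs to stream A; its 8th term is -19.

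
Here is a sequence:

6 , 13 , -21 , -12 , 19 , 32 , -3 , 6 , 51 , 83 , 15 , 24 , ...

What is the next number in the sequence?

134

Reading positions in blocks of 4 reveals the pattern AABB — 2 tracks woven together.
Track A is 6, 13, 19, 32, 51, 83, which is a Fibonacci-like recurrence a_n = a_{n-1} + a_{n-2}.
Track B is -21, -12, -3, 6, 15, 24, which is arithmetic, step +9.
Term 13 comes from track A (its 7th entry): 134.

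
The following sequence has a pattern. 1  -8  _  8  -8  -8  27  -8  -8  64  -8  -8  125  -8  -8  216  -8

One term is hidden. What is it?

-8

Positions follow the repeating pattern ABB; grouping by letter gives 2 tracks.
Stream A is 1, 8, 27, 64, 125, 216, which is the cubes 1³, 2³, 3³, ….
Stream B is -8, ?, -8, -8, -8, -8, -8, -8, -8, -8, -8, which is constant -8.
So the missing entry in stream B is -8.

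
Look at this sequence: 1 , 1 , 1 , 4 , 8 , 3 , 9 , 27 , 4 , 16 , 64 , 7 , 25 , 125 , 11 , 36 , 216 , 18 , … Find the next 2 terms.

49, 343

Read the sequence 3 terms at a time; column i is its own pattern.
Track A is 1, 4, 9, 16, 25, 36, which is perfect squares starting at 1².
Track B is 1, 8, 27, 64, 125, 216, which is perfect cubes starting at 1³.
Track C is 1, 3, 4, 7, 11, 18, which is each term equals the sum of the previous two.
Term 19 comes from track A (its 7th entry): 49.
Position 20 → track B, term 7 = 343.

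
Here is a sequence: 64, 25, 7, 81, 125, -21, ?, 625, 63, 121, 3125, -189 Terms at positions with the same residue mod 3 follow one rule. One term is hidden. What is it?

Read the sequence 3 terms at a time; column i is its own pattern.
Track A: 64, 81, ?, 121 — the squares 8², 9², 10², ….
Track B: 25, 125, 625, 3125 — powers 5^2, 5^3, 5^4, ….
Track C: 7, -21, 63, -189 — a geometric progression (common ratio -3).
The gap is track A's term 3; the rule gives 100.

100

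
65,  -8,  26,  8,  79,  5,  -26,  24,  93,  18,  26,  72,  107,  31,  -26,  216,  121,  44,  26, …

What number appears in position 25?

Split by position mod 4 into 4 tracks.
Subsequence A: 65, 79, 93, 107, 121. Adding 14 each time.
Subsequence B: -8, 5, 18, 31, 44. Arithmetic with common difference +13.
Subsequence C: 26, -26, 26, -26, 26. Oscillating between 26 and -26.
Subsequence D: 8, 24, 72, 216. Geometric, ×3 each step.
The 25th slot belongs to subsequence A; its 7th term is 149.

149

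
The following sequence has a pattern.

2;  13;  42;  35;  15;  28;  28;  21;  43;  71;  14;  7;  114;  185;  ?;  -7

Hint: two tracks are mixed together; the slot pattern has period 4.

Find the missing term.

Reading positions in blocks of 4 reveals the pattern AABB — 2 tracks woven together.
Subsequence A: 2, 13, 15, 28, 43, 71, 114, 185. A Fibonacci-like recurrence a_n = a_{n-1} + a_{n-2}.
Subsequence B: 42, 35, 28, 21, 14, 7, ?, -7. Arithmetic, step −7.
Subsequence B's pattern makes the blank 0.

0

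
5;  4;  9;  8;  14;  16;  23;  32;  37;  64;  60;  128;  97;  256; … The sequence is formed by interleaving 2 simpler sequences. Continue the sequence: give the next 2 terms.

Odd-indexed and even-indexed terms follow separate rules.
Stream A: 5, 9, 14, 23, 37, 60, 97 — each term equals the sum of the previous two.
Stream B: 4, 8, 16, 32, 64, 128, 256 — powers 2^2, 2^3, 2^4, ….
Term 15 comes from stream A (its 8th entry): 157.
Position 16 → stream B, term 8 = 512.

157, 512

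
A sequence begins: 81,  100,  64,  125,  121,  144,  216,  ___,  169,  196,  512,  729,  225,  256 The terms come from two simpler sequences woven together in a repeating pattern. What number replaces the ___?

Positions follow the repeating pattern AABB; grouping by letter gives 2 tracks.
Subsequence A: 81, 100, 121, 144, 169, 196, 225, 256 (consecutive squares n² from n = 9).
Subsequence B: 64, 125, 216, ?, 512, 729 (the cubes 4³, 5³, 6³, …).
So the missing entry in subsequence B is 343.

343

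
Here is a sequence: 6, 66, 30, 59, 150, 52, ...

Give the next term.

Taking every 2nd term gives 2 separate tracks.
Track A = 6, 30, 150: geometric, ×5 each step.
Track B = 66, 59, 52: linear: a_n = 73 − 7·n.
Position 7 → track A, term 4 = 750.

750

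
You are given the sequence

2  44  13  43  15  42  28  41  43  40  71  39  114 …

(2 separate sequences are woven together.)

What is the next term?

Odd-indexed and even-indexed terms follow separate rules.
Track A: 2, 13, 15, 28, 43, 71, 114. Each term equals the sum of the previous two.
Track B: 44, 43, 42, 41, 40, 39. Arithmetic, step −1.
Position 14 → track B, term 7 = 38.

38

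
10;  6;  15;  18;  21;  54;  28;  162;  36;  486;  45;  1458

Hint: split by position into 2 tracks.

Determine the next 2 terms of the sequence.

55, 4374

Positions 1, 3, 5, … form one subsequence and positions 2, 4, 6, … form another.
Track A = 10, 15, 21, 28, 36, 45: triangular numbers starting at T_4.
Track B = 6, 18, 54, 162, 486, 1458: geometric, ×3 each step.
Term 13 comes from track A (its 7th entry): 55.
Position 14 → track B, term 7 = 4374.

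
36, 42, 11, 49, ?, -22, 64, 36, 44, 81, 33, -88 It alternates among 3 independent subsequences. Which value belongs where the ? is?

Read the sequence 3 terms at a time; column i is its own pattern.
Track A: 36, 49, 64, 81 (consecutive squares n² from n = 6).
Track B: 42, ?, 36, 33 (linear: a_n = 45 − 3·n).
Track C: 11, -22, 44, -88 (multiplying by -2 each time).
Track B's pattern makes the blank 39.

39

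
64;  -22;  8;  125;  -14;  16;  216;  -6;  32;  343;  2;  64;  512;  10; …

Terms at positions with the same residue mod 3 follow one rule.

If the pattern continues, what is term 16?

729

Read the sequence 3 terms at a time; column i is its own pattern.
Track A = 64, 125, 216, 343, 512: the cubes 4³, 5³, 6³, ….
Track B = -22, -14, -6, 2, 10: arithmetic, step +8.
Track C = 8, 16, 32, 64: geometric with ratio 2.
The 16th slot belongs to track A; its 6th term is 729.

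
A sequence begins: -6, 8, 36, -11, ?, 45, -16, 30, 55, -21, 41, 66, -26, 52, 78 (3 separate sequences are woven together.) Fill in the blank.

19

Read the sequence 3 terms at a time; column i is its own pattern.
Stream A: -6, -11, -16, -21, -26. Linear: a_n = -1 − 5·n.
Stream B: 8, ?, 30, 41, 52. Arithmetic with common difference +11.
Stream C: 36, 45, 55, 66, 78. Triangular numbers starting at T_8.
The gap is stream B's term 2; the rule gives 19.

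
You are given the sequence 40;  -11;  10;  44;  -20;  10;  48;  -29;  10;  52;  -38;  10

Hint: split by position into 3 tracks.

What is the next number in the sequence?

56

Split by position mod 3: positions 1, 4, 7, … form one track, and each other residue class forms its own.
Track A = 40, 44, 48, 52: adding 4 each time.
Track B = -11, -20, -29, -38: subtracting 9 each time.
Track C = 10, 10, 10, 10: constant 10.
Position 13 → track A, term 5 = 56.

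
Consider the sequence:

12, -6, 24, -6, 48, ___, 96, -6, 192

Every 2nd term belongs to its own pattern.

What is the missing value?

Positions 1, 3, 5, … form one subsequence and positions 2, 4, 6, … form another.
Track A: 12, 24, 48, 96, 192. Geometric, ×2 each step.
Track B: -6, -6, ?, -6. Constant -6.
Filling track B at index 3 by its rule yields -6.

-6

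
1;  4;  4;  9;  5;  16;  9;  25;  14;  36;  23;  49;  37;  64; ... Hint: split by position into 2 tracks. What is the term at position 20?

121

Positions 1, 3, 5, … form one subsequence and positions 2, 4, 6, … form another.
Stream A: 1, 4, 5, 9, 14, 23, 37 (each term equals the sum of the previous two).
Stream B: 4, 9, 16, 25, 36, 49, 64 (perfect squares starting at 2²).
Term 20 comes from stream B (its 10th entry): 121.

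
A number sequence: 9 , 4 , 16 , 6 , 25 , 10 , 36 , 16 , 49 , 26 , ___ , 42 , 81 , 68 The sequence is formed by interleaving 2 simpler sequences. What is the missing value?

Odd-indexed and even-indexed terms follow separate rules.
Subsequence A is 9, 16, 25, 36, 49, ?, 81, which is the squares 3², 4², 5², ….
Subsequence B is 4, 6, 10, 16, 26, 42, 68, which is a Fibonacci-like recurrence a_n = a_{n-1} + a_{n-2}.
So the missing entry in subsequence A is 64.

64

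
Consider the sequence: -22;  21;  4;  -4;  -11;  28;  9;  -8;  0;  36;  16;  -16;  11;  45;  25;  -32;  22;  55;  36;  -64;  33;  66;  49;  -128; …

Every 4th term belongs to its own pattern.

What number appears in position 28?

-256

Split by position mod 4: positions 1, 5, 9, … form one track, and each other residue class forms its own.
Track A: -22, -11, 0, 11, 22, 33. Linear: a_n = -33 + 11·n.
Track B: 21, 28, 36, 45, 55, 66. Triangular numbers n(n+1)/2 for n = 6, 7, ….
Track C: 4, 9, 16, 25, 36, 49. Consecutive squares n² from n = 2.
Track D: -4, -8, -16, -32, -64, -128. A geometric progression (common ratio 2).
Position 28 → track D, term 7 = -256.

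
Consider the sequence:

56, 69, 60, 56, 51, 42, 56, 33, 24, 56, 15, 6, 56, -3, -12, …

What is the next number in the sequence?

56

The slot pattern repeats as ABB (period 3), so there are 2 interleaved tracks.
Subsequence A = 56, 56, 56, 56, 56: the constant sequence 56.
Subsequence B = 69, 60, 51, 42, 33, 24, 15, 6, -3, -12: linear: a_n = 78 − 9·n.
Term 16 comes from subsequence A (its 6th entry): 56.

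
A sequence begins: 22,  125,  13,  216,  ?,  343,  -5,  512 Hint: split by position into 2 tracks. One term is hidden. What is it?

4

Split by position mod 2 into 2 tracks.
Stream A: 22, 13, ?, -5 — arithmetic, step −9.
Stream B: 125, 216, 343, 512 — consecutive cubes n³ from n = 5.
So the missing entry in stream A is 4.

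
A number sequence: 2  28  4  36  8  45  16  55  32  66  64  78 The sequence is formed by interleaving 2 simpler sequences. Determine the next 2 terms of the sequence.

Positions 1, 3, 5, … form one subsequence and positions 2, 4, 6, … form another.
Track A: 2, 4, 8, 16, 32, 64. Powers of 2.
Track B: 28, 36, 45, 55, 66, 78. Triangular numbers n(n+1)/2 for n = 7, 8, ….
Position 13 → track A, term 7 = 128.
Position 14 → track B, term 7 = 91.

128, 91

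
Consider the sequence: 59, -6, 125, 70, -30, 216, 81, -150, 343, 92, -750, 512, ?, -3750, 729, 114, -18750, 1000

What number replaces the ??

103

Split by position mod 3: positions 1, 4, 7, … form one track, and each other residue class forms its own.
Track A: 59, 70, 81, 92, ?, 114 — linear: a_n = 48 + 11·n.
Track B: -6, -30, -150, -750, -3750, -18750 — geometric, ×5 each step.
Track C: 125, 216, 343, 512, 729, 1000 — the cubes 5³, 6³, 7³, ….
Track A's pattern makes the blank 103.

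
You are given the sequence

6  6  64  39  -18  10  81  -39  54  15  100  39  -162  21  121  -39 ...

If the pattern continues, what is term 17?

486

Split by position mod 4 into 4 tracks.
Track A: 6, -18, 54, -162 — geometric with ratio -3.
Track B: 6, 10, 15, 21 — the triangular numbers T_3, T_4, ….
Track C: 64, 81, 100, 121 — perfect squares starting at 8².
Track D: 39, -39, 39, -39 — alternating ±39.
Term 17 comes from track A (its 5th entry): 486.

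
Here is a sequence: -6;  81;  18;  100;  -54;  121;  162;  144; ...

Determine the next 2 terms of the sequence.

Positions 1, 3, 5, … form one subsequence and positions 2, 4, 6, … form another.
Track A = -6, 18, -54, 162: geometric with ratio -3.
Track B = 81, 100, 121, 144: perfect squares starting at 9².
Position 9 → track A, term 5 = -486.
The 10th slot belongs to track B; its 5th term is 169.

-486, 169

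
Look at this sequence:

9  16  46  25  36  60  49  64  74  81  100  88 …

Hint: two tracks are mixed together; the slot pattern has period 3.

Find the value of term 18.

116

The slot pattern repeats as AAB (period 3), so there are 2 interleaved tracks.
Track A: 9, 16, 25, 36, 49, 64, 81, 100 — the squares 3², 4², 5², ….
Track B: 46, 60, 74, 88 — adding 14 each time.
Position 18 falls in track B as its term 6, giving 116.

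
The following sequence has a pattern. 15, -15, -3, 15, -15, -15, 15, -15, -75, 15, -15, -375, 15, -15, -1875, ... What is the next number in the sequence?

15

Positions follow the repeating pattern AAB; grouping by letter gives 2 tracks.
Stream A: 15, -15, 15, -15, 15, -15, 15, -15, 15, -15. Alternating ±15.
Stream B: -3, -15, -75, -375, -1875. A geometric progression (common ratio 5).
The 16th slot belongs to stream A; its 11th term is 15.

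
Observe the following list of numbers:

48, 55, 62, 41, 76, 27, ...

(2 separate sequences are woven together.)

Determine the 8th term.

13

Positions 1, 3, 5, … form one subsequence and positions 2, 4, 6, … form another.
Track A is 48, 62, 76, which is linear: a_n = 34 + 14·n.
Track B is 55, 41, 27, which is arithmetic with common difference −14.
Term 8 comes from track B (its 4th entry): 13.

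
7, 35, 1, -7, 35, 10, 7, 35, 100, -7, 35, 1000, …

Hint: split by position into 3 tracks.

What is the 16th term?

Split by position mod 3: positions 1, 4, 7, … form one track, and each other residue class forms its own.
Stream A: 7, -7, 7, -7. Oscillating between 7 and -7.
Stream B: 35, 35, 35, 35. Always 35.
Stream C: 1, 10, 100, 1000. Powers 10^0, 10^1, 10^2, ….
The 16th slot belongs to stream A; its 6th term is -7.

-7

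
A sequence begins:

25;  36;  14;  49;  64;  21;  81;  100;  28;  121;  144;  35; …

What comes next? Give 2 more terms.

Positions follow the repeating pattern AAB; grouping by letter gives 2 tracks.
Track A: 25, 36, 49, 64, 81, 100, 121, 144. Perfect squares starting at 5².
Track B: 14, 21, 28, 35. Arithmetic with common difference +7.
Term 13 comes from track A (its 9th entry): 169.
The 14th slot belongs to track A; its 10th term is 196.

169, 196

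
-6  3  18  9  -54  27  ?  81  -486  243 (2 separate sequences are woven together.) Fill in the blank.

Split by position mod 2 into 2 tracks.
Track A is -6, 18, -54, ?, -486, which is geometric, ×-3 each step.
Track B is 3, 9, 27, 81, 243, which is successive powers of 3.
Filling track A at index 4 by its rule yields 162.

162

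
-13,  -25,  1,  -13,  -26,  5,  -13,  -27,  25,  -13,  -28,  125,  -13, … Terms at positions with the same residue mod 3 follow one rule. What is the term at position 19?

-13

Taking every 3rd term gives 3 separate tracks.
Track A: -13, -13, -13, -13, -13 — the constant sequence -13.
Track B: -25, -26, -27, -28 — subtracting 1 each time.
Track C: 1, 5, 25, 125 — multiplying by 5 each time.
Position 19 → track A, term 7 = -13.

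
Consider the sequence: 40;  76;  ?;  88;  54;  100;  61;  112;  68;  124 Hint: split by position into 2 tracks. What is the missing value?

Positions 1, 3, 5, … form one subsequence and positions 2, 4, 6, … form another.
Track A: 40, ?, 54, 61, 68 (arithmetic, step +7).
Track B: 76, 88, 100, 112, 124 (adding 12 each time).
The gap is track A's term 2; the rule gives 47.

47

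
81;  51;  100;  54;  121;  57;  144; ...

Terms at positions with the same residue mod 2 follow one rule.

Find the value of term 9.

Odd-indexed and even-indexed terms follow separate rules.
Stream A: 81, 100, 121, 144 — perfect squares starting at 9².
Stream B: 51, 54, 57 — linear: a_n = 48 + 3·n.
Position 9 → stream A, term 5 = 169.

169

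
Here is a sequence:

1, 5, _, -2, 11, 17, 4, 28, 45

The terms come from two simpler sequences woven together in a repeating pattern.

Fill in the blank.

The slot pattern repeats as ABB (period 3), so there are 2 interleaved tracks.
Track A: 1, -2, 4 (geometric, ×-2 each step).
Track B: 5, ?, 11, 17, 28, 45 (each term equals the sum of the previous two).
Track B's pattern makes the blank 6.

6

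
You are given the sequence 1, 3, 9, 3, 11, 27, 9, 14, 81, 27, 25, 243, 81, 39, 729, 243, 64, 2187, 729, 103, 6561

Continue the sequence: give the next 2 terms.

Read the sequence 3 terms at a time; column i is its own pattern.
Stream A is 1, 3, 9, 27, 81, 243, 729, which is geometric with ratio 3.
Stream B is 3, 11, 14, 25, 39, 64, 103, which is each term equals the sum of the previous two.
Stream C is 9, 27, 81, 243, 729, 2187, 6561, which is successive powers of 3.
Position 22 → stream A, term 8 = 2187.
Position 23 falls in stream B as its term 8, giving 167.

2187, 167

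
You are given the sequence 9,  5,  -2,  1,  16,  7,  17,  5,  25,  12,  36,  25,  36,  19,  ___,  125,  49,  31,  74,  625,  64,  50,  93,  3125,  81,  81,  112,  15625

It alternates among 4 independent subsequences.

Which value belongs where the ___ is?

55

Split by position mod 4: positions 1, 5, 9, … form one track, and each other residue class forms its own.
Track A = 9, 16, 25, 36, 49, 64, 81: the squares 3², 4², 5², ….
Track B = 5, 7, 12, 19, 31, 50, 81: a Fibonacci-like recurrence a_n = a_{n-1} + a_{n-2}.
Track C = -2, 17, 36, ?, 74, 93, 112: arithmetic with common difference +19.
Track D = 1, 5, 25, 125, 625, 3125, 15625: powers of 5.
Filling track C at index 4 by its rule yields 55.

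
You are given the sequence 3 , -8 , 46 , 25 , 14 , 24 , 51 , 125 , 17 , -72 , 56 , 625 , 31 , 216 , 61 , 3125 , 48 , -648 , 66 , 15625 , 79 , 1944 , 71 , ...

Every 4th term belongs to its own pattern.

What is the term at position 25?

127

Read the sequence 4 terms at a time; column i is its own pattern.
Track A: 3, 14, 17, 31, 48, 79 (each term equals the sum of the previous two).
Track B: -8, 24, -72, 216, -648, 1944 (geometric, ×-3 each step).
Track C: 46, 51, 56, 61, 66, 71 (linear: a_n = 41 + 5·n).
Track D: 25, 125, 625, 3125, 15625 (successive powers of 5).
Term 25 comes from track A (its 7th entry): 127.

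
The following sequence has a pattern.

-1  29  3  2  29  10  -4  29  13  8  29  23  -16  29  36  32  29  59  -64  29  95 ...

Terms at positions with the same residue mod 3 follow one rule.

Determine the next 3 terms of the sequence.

Read the sequence 3 terms at a time; column i is its own pattern.
Subsequence A: -1, 2, -4, 8, -16, 32, -64 — geometric, ×-2 each step.
Subsequence B: 29, 29, 29, 29, 29, 29, 29 — constant 29.
Subsequence C: 3, 10, 13, 23, 36, 59, 95 — Fibonacci-style (each term is the sum of the two before it).
The 22nd slot belongs to subsequence A; its 8th term is 128.
The 23rd slot belongs to subsequence B; its 8th term is 29.
Term 24 comes from subsequence C (its 8th entry): 154.

128, 29, 154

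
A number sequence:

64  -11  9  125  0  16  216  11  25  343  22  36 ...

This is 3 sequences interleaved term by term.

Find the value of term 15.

Split by position mod 3: positions 1, 4, 7, … form one track, and each other residue class forms its own.
Track A = 64, 125, 216, 343: consecutive cubes n³ from n = 4.
Track B = -11, 0, 11, 22: linear: a_n = -22 + 11·n.
Track C = 9, 16, 25, 36: perfect squares starting at 3².
The 15th slot belongs to track C; its 5th term is 49.

49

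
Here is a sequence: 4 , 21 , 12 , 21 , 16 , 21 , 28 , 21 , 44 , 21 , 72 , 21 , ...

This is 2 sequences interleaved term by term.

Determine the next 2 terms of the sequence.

Odd-indexed and even-indexed terms follow separate rules.
Track A = 4, 12, 16, 28, 44, 72: each term equals the sum of the previous two.
Track B = 21, 21, 21, 21, 21, 21: the constant sequence 21.
Term 13 comes from track A (its 7th entry): 116.
Term 14 comes from track B (its 7th entry): 21.

116, 21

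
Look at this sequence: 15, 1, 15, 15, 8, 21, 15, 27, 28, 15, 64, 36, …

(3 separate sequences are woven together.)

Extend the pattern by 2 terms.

Split by position mod 3 into 3 tracks.
Track A: 15, 15, 15, 15. Always 15.
Track B: 1, 8, 27, 64. The cubes 1³, 2³, 3³, ….
Track C: 15, 21, 28, 36. The triangular numbers T_5, T_6, ….
Position 13 → track A, term 5 = 15.
Position 14 → track B, term 5 = 125.

15, 125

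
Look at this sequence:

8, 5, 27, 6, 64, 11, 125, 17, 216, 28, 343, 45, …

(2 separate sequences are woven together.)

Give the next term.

The terms cycle through 2 interleaved subsequences.
Track A is 8, 27, 64, 125, 216, 343, which is consecutive cubes n³ from n = 2.
Track B is 5, 6, 11, 17, 28, 45, which is Fibonacci-style (each term is the sum of the two before it).
Position 13 → track A, term 7 = 512.

512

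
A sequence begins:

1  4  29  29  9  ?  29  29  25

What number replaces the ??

The slot pattern repeats as AABB (period 4), so there are 2 interleaved tracks.
Track A: 1, 4, 9, ?, 25 (the squares 1², 2², 3², …).
Track B: 29, 29, 29, 29 (constant 29).
Filling track A at index 4 by its rule yields 16.

16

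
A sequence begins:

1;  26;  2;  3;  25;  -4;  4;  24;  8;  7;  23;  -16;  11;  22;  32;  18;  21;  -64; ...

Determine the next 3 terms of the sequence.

29, 20, 128

Split by position mod 3 into 3 tracks.
Track A: 1, 3, 4, 7, 11, 18. A Fibonacci-like recurrence a_n = a_{n-1} + a_{n-2}.
Track B: 26, 25, 24, 23, 22, 21. Subtracting 1 each time.
Track C: 2, -4, 8, -16, 32, -64. Geometric, ×-2 each step.
The 19th slot belongs to track A; its 7th term is 29.
Term 20 comes from track B (its 7th entry): 20.
The 21st slot belongs to track C; its 7th term is 128.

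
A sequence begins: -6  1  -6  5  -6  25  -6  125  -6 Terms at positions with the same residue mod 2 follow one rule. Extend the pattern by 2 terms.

625, -6

Positions 1, 3, 5, … form one subsequence and positions 2, 4, 6, … form another.
Stream A: -6, -6, -6, -6, -6 — always -6.
Stream B: 1, 5, 25, 125 — powers of 5.
Position 10 falls in stream B as its term 5, giving 625.
Term 11 comes from stream A (its 6th entry): -6.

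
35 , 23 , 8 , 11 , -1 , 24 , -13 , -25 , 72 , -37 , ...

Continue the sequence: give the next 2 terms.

-49, 216

Reading positions in blocks of 3 reveals the pattern AAB — 2 tracks woven together.
Track A = 35, 23, 11, -1, -13, -25, -37: linear: a_n = 47 − 12·n.
Track B = 8, 24, 72: multiplying by 3 each time.
The 11th slot belongs to track A; its 8th term is -49.
Position 12 → track B, term 4 = 216.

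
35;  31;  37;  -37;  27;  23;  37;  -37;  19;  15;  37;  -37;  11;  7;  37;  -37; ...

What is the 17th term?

3

Positions follow the repeating pattern AABB; grouping by letter gives 2 tracks.
Stream A: 35, 31, 27, 23, 19, 15, 11, 7 — arithmetic, step −4.
Stream B: 37, -37, 37, -37, 37, -37, 37, -37 — the oscillation 37·(−1)^(n+1).
Position 17 → stream A, term 9 = 3.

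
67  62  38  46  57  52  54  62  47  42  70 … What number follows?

Positions follow the repeating pattern AABB; grouping by letter gives 2 tracks.
Subsequence A: 67, 62, 57, 52, 47, 42 (linear: a_n = 72 − 5·n).
Subsequence B: 38, 46, 54, 62, 70 (linear: a_n = 30 + 8·n).
The 12th slot belongs to subsequence B; its 6th term is 78.

78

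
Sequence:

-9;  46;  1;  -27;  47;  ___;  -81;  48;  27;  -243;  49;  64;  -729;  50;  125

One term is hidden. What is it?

Split by position mod 3: positions 1, 4, 7, … form one track, and each other residue class forms its own.
Track A is -9, -27, -81, -243, -729, which is multiplying by 3 each time.
Track B is 46, 47, 48, 49, 50, which is linear: a_n = 45 + n.
Track C is 1, ?, 27, 64, 125, which is consecutive cubes n³ from n = 1.
The gap is track C's term 2; the rule gives 8.

8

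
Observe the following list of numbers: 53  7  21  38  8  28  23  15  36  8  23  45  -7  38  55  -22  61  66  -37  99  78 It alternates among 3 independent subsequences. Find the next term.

-52

The terms cycle through 3 interleaved subsequences.
Track A: 53, 38, 23, 8, -7, -22, -37 — arithmetic with common difference −15.
Track B: 7, 8, 15, 23, 38, 61, 99 — a Fibonacci-like recurrence a_n = a_{n-1} + a_{n-2}.
Track C: 21, 28, 36, 45, 55, 66, 78 — triangular numbers n(n+1)/2 for n = 6, 7, ….
Position 22 falls in track A as its term 8, giving -52.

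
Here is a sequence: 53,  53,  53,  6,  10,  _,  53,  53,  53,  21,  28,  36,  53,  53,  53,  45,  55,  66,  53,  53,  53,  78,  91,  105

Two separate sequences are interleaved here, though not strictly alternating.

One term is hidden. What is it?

Positions follow the repeating pattern AAABBB; grouping by letter gives 2 tracks.
Track A = 53, 53, 53, 53, 53, 53, 53, 53, 53, 53, 53, 53: constant 53.
Track B = 6, 10, ?, 21, 28, 36, 45, 55, 66, 78, 91, 105: the triangular numbers T_3, T_4, ….
So the missing entry in track B is 15.

15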